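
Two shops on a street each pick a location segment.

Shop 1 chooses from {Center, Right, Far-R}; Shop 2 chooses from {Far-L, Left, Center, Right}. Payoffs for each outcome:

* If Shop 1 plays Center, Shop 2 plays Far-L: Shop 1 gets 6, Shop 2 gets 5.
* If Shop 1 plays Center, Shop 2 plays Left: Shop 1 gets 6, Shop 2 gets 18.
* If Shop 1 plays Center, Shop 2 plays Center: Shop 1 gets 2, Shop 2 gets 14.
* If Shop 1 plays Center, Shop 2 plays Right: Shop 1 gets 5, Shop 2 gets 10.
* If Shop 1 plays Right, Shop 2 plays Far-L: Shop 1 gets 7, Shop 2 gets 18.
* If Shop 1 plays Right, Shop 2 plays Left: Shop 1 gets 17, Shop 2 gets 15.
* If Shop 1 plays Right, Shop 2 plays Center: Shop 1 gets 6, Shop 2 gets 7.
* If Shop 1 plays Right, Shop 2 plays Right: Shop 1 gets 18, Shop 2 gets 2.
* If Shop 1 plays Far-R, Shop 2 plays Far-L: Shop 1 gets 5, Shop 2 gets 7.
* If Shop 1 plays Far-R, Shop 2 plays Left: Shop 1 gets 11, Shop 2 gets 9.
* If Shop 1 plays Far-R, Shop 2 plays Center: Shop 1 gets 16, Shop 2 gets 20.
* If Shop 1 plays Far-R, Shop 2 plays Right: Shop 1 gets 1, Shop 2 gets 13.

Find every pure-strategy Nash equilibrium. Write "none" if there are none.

Pure-strategy Nash equilibria: (Right, Far-L), (Far-R, Center)

Shop 1 against Far-L: payoffs 6, 7, 5 → best response Right.
Shop 1 against Left: payoffs 6, 17, 11 → best response Right.
Shop 1 against Center: payoffs 2, 6, 16 → best response Far-R.
Shop 1 against Right: payoffs 5, 18, 1 → best response Right.
Shop 2 against Center: payoffs 5, 18, 14, 10 → best response Left.
Shop 2 against Right: payoffs 18, 15, 7, 2 → best response Far-L.
Shop 2 against Far-R: payoffs 7, 9, 20, 13 → best response Center.
Mutual best responses: (Right, Far-L); (Far-R, Center).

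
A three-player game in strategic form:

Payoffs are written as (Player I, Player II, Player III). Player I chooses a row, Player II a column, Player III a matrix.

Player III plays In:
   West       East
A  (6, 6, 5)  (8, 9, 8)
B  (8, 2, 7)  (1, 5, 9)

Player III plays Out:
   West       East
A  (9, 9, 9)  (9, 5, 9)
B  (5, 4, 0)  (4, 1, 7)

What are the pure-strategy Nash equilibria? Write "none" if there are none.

The unique pure-strategy Nash equilibrium is (A, West, Out).

(A, West, In): Player I can switch to B (6 → 8). Not NE.
(A, West, Out): Player I gets 9, best alternative 5; Player II gets 9, best alternative 5; Player III gets 9, best alternative 5. No profitable deviation — NE.
(A, East, In): Player III can switch to Out (8 → 9). Not NE.
(A, East, Out): Player II can switch to West (5 → 9). Not NE.
(B, West, In): Player II can switch to East (2 → 5). Not NE.
(B, West, Out): Player I can switch to A (5 → 9). Not NE.
(B, East, In): Player I can switch to A (1 → 8). Not NE.
(B, East, Out): Player I can switch to A (4 → 9). Not NE.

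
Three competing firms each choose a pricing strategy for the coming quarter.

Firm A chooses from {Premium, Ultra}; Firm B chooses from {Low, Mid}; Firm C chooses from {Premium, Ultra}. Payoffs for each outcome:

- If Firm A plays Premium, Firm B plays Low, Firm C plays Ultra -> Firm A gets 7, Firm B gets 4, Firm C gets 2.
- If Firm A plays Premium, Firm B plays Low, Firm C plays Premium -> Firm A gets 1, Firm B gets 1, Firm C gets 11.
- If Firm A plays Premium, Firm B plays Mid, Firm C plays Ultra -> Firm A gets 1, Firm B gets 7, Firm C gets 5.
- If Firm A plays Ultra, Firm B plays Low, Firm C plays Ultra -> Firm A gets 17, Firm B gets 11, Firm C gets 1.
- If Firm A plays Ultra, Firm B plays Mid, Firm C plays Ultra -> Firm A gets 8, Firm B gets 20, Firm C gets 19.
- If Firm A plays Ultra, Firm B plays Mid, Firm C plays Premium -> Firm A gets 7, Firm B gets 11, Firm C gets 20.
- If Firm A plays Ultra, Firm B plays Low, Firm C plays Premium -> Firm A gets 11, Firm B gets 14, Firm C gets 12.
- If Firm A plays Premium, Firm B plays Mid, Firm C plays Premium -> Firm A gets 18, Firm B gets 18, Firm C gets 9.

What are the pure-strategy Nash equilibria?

Mark each player's best response to every combination of opponents' strategies; a profile where every player is best-responding is a pure Nash equilibrium.
Firm A against (Low, Premium): payoffs 1, 11 → best response Ultra.
Firm A against (Low, Ultra): payoffs 7, 17 → best response Ultra.
Firm A against (Mid, Premium): payoffs 18, 7 → best response Premium.
Firm A against (Mid, Ultra): payoffs 1, 8 → best response Ultra.
Firm B against (Premium, Premium): payoffs 1, 18 → best response Mid.
Firm B against (Premium, Ultra): payoffs 4, 7 → best response Mid.
Firm B against (Ultra, Premium): payoffs 14, 11 → best response Low.
Firm B against (Ultra, Ultra): payoffs 11, 20 → best response Mid.
Firm C against (Premium, Low): payoffs 11, 2 → best response Premium.
Firm C against (Premium, Mid): payoffs 9, 5 → best response Premium.
Firm C against (Ultra, Low): payoffs 12, 1 → best response Premium.
Firm C against (Ultra, Mid): payoffs 20, 19 → best response Premium.
Mutual best responses: (Premium, Mid, Premium); (Ultra, Low, Premium).

The pure Nash equilibria are (Premium, Mid, Premium) and (Ultra, Low, Premium).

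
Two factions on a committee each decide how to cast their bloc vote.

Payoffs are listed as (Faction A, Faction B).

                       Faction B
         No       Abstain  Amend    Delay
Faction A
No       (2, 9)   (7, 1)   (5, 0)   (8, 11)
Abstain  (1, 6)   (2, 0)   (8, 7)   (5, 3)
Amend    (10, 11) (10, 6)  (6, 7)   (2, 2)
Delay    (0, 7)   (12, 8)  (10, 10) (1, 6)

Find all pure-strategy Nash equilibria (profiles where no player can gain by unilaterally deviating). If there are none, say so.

Faction A against No: payoffs 2, 1, 10, 0 → best response Amend.
Faction A against Abstain: payoffs 7, 2, 10, 12 → best response Delay.
Faction A against Amend: payoffs 5, 8, 6, 10 → best response Delay.
Faction A against Delay: payoffs 8, 5, 2, 1 → best response No.
Faction B against No: payoffs 9, 1, 0, 11 → best response Delay.
Faction B against Abstain: payoffs 6, 0, 7, 3 → best response Amend.
Faction B against Amend: payoffs 11, 6, 7, 2 → best response No.
Faction B against Delay: payoffs 7, 8, 10, 6 → best response Amend.
Mutual best responses: (No, Delay); (Amend, No); (Delay, Amend).

(No, Delay) and (Amend, No) and (Delay, Amend)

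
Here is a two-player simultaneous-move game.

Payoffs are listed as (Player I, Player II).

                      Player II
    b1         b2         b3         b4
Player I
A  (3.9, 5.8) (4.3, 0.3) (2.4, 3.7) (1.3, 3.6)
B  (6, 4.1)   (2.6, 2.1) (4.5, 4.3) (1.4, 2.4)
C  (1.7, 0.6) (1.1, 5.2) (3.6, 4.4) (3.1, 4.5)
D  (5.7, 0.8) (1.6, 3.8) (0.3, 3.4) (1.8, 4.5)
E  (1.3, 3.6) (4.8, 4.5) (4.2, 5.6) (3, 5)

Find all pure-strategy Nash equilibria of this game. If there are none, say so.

The unique pure-strategy Nash equilibrium is (B, b3).

Player I against b1: payoffs 3.9, 6, 1.7, 5.7, 1.3 → best response B.
Player I against b2: payoffs 4.3, 2.6, 1.1, 1.6, 4.8 → best response E.
Player I against b3: payoffs 2.4, 4.5, 3.6, 0.3, 4.2 → best response B.
Player I against b4: payoffs 1.3, 1.4, 3.1, 1.8, 3 → best response C.
Player II against A: payoffs 5.8, 0.3, 3.7, 3.6 → best response b1.
Player II against B: payoffs 4.1, 2.1, 4.3, 2.4 → best response b3.
Player II against C: payoffs 0.6, 5.2, 4.4, 4.5 → best response b2.
Player II against D: payoffs 0.8, 3.8, 3.4, 4.5 → best response b4.
Player II against E: payoffs 3.6, 4.5, 5.6, 5 → best response b3.
Mutual best responses: (B, b3).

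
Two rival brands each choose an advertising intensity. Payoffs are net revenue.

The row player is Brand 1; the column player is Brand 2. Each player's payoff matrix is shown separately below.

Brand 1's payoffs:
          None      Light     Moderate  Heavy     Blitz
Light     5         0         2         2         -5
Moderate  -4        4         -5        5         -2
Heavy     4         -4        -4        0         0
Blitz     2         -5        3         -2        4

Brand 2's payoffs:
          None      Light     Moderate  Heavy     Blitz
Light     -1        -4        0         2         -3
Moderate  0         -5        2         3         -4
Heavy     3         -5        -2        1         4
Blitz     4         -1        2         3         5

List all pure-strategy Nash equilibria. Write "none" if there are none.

(Moderate, Heavy), (Blitz, Blitz)

Brand 1 against None: payoffs 5, -4, 4, 2 → best response Light.
Brand 1 against Light: payoffs 0, 4, -4, -5 → best response Moderate.
Brand 1 against Moderate: payoffs 2, -5, -4, 3 → best response Blitz.
Brand 1 against Heavy: payoffs 2, 5, 0, -2 → best response Moderate.
Brand 1 against Blitz: payoffs -5, -2, 0, 4 → best response Blitz.
Brand 2 against Light: payoffs -1, -4, 0, 2, -3 → best response Heavy.
Brand 2 against Moderate: payoffs 0, -5, 2, 3, -4 → best response Heavy.
Brand 2 against Heavy: payoffs 3, -5, -2, 1, 4 → best response Blitz.
Brand 2 against Blitz: payoffs 4, -1, 2, 3, 5 → best response Blitz.
Mutual best responses: (Moderate, Heavy); (Blitz, Blitz).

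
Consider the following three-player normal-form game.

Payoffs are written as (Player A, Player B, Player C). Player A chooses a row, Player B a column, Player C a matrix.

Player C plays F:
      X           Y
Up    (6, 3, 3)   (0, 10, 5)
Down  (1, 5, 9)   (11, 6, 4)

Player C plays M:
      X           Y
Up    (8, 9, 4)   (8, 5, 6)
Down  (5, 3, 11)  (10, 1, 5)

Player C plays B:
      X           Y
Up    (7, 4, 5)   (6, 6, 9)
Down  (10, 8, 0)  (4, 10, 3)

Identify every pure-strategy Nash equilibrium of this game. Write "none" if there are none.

(Up, Y, B)

(Up, X, F): Player B can switch to Y (3 → 10). Not NE.
(Up, X, M): Player C can switch to B (4 → 5). Not NE.
(Up, X, B): Player A can switch to Down (7 → 10). Not NE.
(Up, Y, F): Player A can switch to Down (0 → 11). Not NE.
(Up, Y, M): Player A can switch to Down (8 → 10). Not NE.
(Up, Y, B): Player A gets 6, best alternative 4; Player B gets 6, best alternative 4; Player C gets 9, best alternative 6. No profitable deviation — NE.
(Down, X, F): Player A can switch to Up (1 → 6). Not NE.
(Down, X, M): Player A can switch to Up (5 → 8). Not NE.
(Down, X, B): Player B can switch to Y (8 → 10). Not NE.
(The remaining 3 profiles each have a profitable deviation by the same check.)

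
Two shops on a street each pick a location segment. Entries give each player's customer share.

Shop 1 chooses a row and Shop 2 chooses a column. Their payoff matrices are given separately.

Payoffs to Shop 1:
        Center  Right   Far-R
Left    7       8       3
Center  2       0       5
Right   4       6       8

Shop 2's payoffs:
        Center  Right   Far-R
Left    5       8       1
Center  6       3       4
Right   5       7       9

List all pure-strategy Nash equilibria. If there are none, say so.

Shop 1 against Center: payoffs 7, 2, 4 → best response Left.
Shop 1 against Right: payoffs 8, 0, 6 → best response Left.
Shop 1 against Far-R: payoffs 3, 5, 8 → best response Right.
Shop 2 against Left: payoffs 5, 8, 1 → best response Right.
Shop 2 against Center: payoffs 6, 3, 4 → best response Center.
Shop 2 against Right: payoffs 5, 7, 9 → best response Far-R.
Mutual best responses: (Left, Right); (Right, Far-R).

Pure-strategy Nash equilibria: (Left, Right), (Right, Far-R)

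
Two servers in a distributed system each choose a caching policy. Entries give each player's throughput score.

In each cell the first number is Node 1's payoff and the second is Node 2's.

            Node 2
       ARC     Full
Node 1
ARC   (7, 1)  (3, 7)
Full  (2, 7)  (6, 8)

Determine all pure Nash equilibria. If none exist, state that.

(Full, Full)

For each player, find the best response to each opponent profile; mutual best responses are the pure NE.
Node 1 against ARC: payoffs 7, 2 → best response ARC.
Node 1 against Full: payoffs 3, 6 → best response Full.
Node 2 against ARC: payoffs 1, 7 → best response Full.
Node 2 against Full: payoffs 7, 8 → best response Full.
Mutual best responses: (Full, Full).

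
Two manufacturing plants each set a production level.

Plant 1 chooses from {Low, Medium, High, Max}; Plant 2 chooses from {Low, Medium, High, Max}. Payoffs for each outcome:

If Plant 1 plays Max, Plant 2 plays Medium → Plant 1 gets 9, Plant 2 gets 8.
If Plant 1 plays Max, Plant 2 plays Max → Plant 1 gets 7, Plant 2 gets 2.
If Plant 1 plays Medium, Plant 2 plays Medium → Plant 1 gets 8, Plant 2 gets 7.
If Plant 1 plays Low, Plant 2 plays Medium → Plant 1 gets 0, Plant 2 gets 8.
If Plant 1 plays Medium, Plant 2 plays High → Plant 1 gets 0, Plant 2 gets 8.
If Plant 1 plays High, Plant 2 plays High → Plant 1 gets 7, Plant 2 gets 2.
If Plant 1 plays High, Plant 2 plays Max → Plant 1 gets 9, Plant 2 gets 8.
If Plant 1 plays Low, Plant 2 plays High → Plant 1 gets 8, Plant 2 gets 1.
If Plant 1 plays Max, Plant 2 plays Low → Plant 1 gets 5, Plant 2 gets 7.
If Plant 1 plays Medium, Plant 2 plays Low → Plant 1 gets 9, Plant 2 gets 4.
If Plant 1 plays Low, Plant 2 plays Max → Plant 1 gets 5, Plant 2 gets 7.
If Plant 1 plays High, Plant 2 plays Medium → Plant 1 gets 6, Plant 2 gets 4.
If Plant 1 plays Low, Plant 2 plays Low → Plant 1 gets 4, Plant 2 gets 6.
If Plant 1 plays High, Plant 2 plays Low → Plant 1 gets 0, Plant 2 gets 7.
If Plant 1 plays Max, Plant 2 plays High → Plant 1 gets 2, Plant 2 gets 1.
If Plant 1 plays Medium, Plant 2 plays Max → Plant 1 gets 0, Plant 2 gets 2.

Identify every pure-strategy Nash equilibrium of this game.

For each player, find the best response to each opponent profile; mutual best responses are the pure NE.
Plant 1 against Low: payoffs 4, 9, 0, 5 → best response Medium.
Plant 1 against Medium: payoffs 0, 8, 6, 9 → best response Max.
Plant 1 against High: payoffs 8, 0, 7, 2 → best response Low.
Plant 1 against Max: payoffs 5, 0, 9, 7 → best response High.
Plant 2 against Low: payoffs 6, 8, 1, 7 → best response Medium.
Plant 2 against Medium: payoffs 4, 7, 8, 2 → best response High.
Plant 2 against High: payoffs 7, 4, 2, 8 → best response Max.
Plant 2 against Max: payoffs 7, 8, 1, 2 → best response Medium.
Mutual best responses: (High, Max); (Max, Medium).

(High, Max) and (Max, Medium)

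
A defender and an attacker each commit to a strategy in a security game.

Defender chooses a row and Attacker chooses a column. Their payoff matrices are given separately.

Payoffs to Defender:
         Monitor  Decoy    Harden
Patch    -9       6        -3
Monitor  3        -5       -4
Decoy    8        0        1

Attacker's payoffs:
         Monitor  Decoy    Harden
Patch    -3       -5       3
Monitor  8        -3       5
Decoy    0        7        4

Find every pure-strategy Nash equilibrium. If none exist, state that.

This game has no pure Nash equilibrium.

Check each profile: it is a Nash equilibrium iff no player can strictly gain by switching unilaterally.
(Patch, Monitor): Defender can switch to Monitor (-9 → 3). Not NE.
(Patch, Decoy): Attacker can switch to Monitor (-5 → -3). Not NE.
(Patch, Harden): Defender can switch to Decoy (-3 → 1). Not NE.
(Monitor, Monitor): Defender can switch to Decoy (3 → 8). Not NE.
(Monitor, Decoy): Defender can switch to Patch (-5 → 6). Not NE.
(Monitor, Harden): Defender can switch to Patch (-4 → -3). Not NE.
(Decoy, Monitor): Attacker can switch to Decoy (0 → 7). Not NE.
(Decoy, Decoy): Defender can switch to Patch (0 → 6). Not NE.
(The remaining 1 profile has a profitable deviation by the same check.)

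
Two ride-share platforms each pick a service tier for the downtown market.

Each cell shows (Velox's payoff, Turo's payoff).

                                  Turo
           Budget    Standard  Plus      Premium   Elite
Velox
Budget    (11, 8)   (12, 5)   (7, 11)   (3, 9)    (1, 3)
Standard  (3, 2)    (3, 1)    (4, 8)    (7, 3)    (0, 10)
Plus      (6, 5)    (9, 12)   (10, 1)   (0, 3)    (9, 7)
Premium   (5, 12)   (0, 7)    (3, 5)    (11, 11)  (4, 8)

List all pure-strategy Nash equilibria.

Velox against Budget: payoffs 11, 3, 6, 5 → best response Budget.
Velox against Standard: payoffs 12, 3, 9, 0 → best response Budget.
Velox against Plus: payoffs 7, 4, 10, 3 → best response Plus.
Velox against Premium: payoffs 3, 7, 0, 11 → best response Premium.
Velox against Elite: payoffs 1, 0, 9, 4 → best response Plus.
Turo against Budget: payoffs 8, 5, 11, 9, 3 → best response Plus.
Turo against Standard: payoffs 2, 1, 8, 3, 10 → best response Elite.
Turo against Plus: payoffs 5, 12, 1, 3, 7 → best response Standard.
Turo against Premium: payoffs 12, 7, 5, 11, 8 → best response Budget.
No profile is a mutual best response for all players.

There is no pure-strategy Nash equilibrium.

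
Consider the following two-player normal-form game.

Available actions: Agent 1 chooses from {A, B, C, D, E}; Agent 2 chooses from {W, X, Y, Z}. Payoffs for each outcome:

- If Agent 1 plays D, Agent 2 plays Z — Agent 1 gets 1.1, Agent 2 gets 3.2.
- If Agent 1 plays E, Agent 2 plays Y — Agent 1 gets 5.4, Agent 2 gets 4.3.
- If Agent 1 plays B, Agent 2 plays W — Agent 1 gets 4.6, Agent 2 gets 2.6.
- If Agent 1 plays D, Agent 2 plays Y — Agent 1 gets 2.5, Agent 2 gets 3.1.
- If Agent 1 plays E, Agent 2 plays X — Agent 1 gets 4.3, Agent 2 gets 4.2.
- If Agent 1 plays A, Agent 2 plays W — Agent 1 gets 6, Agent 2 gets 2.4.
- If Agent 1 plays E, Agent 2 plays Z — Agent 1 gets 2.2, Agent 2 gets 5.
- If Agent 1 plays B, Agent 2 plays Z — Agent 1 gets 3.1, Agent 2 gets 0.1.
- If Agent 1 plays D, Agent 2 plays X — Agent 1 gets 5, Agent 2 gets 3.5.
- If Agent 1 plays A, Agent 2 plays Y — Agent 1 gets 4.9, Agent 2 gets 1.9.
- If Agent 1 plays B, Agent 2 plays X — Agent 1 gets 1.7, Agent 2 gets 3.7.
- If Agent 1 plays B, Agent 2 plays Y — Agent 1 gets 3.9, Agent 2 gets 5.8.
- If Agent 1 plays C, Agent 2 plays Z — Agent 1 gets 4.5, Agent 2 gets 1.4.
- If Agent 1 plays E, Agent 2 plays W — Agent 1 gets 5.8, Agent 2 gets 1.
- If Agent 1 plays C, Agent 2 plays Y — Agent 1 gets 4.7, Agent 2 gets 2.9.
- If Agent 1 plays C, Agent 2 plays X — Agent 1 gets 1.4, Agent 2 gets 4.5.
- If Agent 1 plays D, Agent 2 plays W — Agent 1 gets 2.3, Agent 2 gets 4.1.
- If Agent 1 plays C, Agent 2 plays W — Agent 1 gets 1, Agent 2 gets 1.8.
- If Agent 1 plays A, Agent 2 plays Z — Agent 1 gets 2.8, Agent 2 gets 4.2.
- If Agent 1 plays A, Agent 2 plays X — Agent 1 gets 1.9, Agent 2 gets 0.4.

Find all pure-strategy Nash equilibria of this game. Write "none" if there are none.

There is no pure-strategy Nash equilibrium.

For each strategy profile, look for a profitable unilateral deviation.
(A, W): Agent 2 can switch to Z (2.4 → 4.2). Not NE.
(A, X): Agent 1 can switch to D (1.9 → 5). Not NE.
(A, Y): Agent 1 can switch to E (4.9 → 5.4). Not NE.
(A, Z): Agent 1 can switch to B (2.8 → 3.1). Not NE.
(B, W): Agent 1 can switch to A (4.6 → 6). Not NE.
(B, X): Agent 1 can switch to A (1.7 → 1.9). Not NE.
(The remaining 14 profiles each have a profitable deviation by the same check.)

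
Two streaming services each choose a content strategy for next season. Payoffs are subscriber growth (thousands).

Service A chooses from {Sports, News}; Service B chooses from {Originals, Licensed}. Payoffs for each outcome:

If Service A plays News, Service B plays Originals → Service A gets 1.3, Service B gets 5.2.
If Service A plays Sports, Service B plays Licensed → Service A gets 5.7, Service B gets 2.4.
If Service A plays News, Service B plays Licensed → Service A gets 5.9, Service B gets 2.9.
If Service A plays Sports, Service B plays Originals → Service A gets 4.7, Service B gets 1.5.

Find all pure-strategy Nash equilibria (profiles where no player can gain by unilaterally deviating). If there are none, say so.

Service A against Originals: payoffs 4.7, 1.3 → best response Sports.
Service A against Licensed: payoffs 5.7, 5.9 → best response News.
Service B against Sports: payoffs 1.5, 2.4 → best response Licensed.
Service B against News: payoffs 5.2, 2.9 → best response Originals.
No profile is a mutual best response for all players.

none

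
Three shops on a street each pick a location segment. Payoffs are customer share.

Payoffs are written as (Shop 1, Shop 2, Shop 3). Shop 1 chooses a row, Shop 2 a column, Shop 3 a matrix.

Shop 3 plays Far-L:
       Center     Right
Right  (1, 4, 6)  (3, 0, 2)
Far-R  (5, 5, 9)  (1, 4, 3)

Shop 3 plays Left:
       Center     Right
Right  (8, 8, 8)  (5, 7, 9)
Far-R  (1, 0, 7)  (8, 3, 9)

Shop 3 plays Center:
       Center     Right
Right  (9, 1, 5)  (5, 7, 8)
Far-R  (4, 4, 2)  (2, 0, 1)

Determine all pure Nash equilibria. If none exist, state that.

Pure-strategy Nash equilibria: (Right, Center, Left), (Far-R, Center, Far-L), (Far-R, Right, Left)

(Right, Center, Far-L): Shop 1 can switch to Far-R (1 → 5). Not NE.
(Right, Center, Left): Shop 1 gets 8, best alternative 1; Shop 2 gets 8, best alternative 7; Shop 3 gets 8, best alternative 6. No profitable deviation — NE.
(Right, Center, Center): Shop 2 can switch to Right (1 → 7). Not NE.
(Right, Right, Far-L): Shop 2 can switch to Center (0 → 4). Not NE.
(Right, Right, Left): Shop 1 can switch to Far-R (5 → 8). Not NE.
(Right, Right, Center): Shop 3 can switch to Left (8 → 9). Not NE.
(Far-R, Center, Far-L): Shop 1 gets 5, best alternative 1; Shop 2 gets 5, best alternative 4; Shop 3 gets 9, best alternative 7. No profitable deviation — NE.
(Far-R, Center, Left): Shop 1 can switch to Right (1 → 8). Not NE.
(Far-R, Center, Center): Shop 1 can switch to Right (4 → 9). Not NE.
(Far-R, Right, Far-L): Shop 1 can switch to Right (1 → 3). Not NE.
(Far-R, Right, Left): Shop 1 gets 8, best alternative 5; Shop 2 gets 3, best alternative 0; Shop 3 gets 9, best alternative 3. No profitable deviation — NE.
(Far-R, Right, Center): Shop 1 can switch to Right (2 → 5). Not NE.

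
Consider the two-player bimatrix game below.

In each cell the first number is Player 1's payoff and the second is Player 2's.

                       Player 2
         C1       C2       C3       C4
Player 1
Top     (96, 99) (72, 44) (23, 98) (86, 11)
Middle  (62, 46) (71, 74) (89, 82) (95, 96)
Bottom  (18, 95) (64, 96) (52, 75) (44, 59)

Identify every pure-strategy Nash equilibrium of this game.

(Top, C1); (Middle, C4)

Check each profile: it is a Nash equilibrium iff no player can strictly gain by switching unilaterally.
(Top, C1): Player 1 gets 96, best alternative 62; Player 2 gets 99, best alternative 98. No profitable deviation — NE.
(Top, C2): Player 2 can switch to C1 (44 → 99). Not NE.
(Top, C3): Player 1 can switch to Middle (23 → 89). Not NE.
(Top, C4): Player 1 can switch to Middle (86 → 95). Not NE.
(Middle, C1): Player 1 can switch to Top (62 → 96). Not NE.
(Middle, C2): Player 1 can switch to Top (71 → 72). Not NE.
(Middle, C3): Player 2 can switch to C4 (82 → 96). Not NE.
(Middle, C4): Player 1 gets 95, best alternative 86; Player 2 gets 96, best alternative 82. No profitable deviation — NE.
(Bottom, C1): Player 1 can switch to Top (18 → 96). Not NE.
(Bottom, C2): Player 1 can switch to Top (64 → 72). Not NE.
(Bottom, C3): Player 1 can switch to Middle (52 → 89). Not NE.
(Bottom, C4): Player 1 can switch to Top (44 → 86). Not NE.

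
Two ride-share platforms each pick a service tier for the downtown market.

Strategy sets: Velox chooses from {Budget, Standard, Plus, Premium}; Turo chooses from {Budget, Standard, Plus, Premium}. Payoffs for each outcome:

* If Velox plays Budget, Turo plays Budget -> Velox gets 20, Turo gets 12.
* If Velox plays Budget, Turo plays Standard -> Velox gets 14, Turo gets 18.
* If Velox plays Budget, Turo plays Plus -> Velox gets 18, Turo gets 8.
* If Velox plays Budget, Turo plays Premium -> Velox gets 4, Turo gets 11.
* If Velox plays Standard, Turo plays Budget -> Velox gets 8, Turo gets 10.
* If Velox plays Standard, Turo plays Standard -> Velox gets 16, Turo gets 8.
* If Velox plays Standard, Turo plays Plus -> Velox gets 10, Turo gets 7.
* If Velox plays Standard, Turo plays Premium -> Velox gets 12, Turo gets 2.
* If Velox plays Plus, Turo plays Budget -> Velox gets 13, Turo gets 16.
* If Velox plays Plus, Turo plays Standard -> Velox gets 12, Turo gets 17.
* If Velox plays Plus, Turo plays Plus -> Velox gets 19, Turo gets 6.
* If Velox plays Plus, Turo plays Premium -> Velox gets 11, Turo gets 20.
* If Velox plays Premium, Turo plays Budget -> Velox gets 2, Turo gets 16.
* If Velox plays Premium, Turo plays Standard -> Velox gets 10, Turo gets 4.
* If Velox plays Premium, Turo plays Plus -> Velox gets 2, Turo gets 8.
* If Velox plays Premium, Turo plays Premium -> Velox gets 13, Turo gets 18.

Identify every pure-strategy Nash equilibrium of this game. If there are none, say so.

(Budget, Budget): Turo can switch to Standard (12 → 18). Not NE.
(Budget, Standard): Velox can switch to Standard (14 → 16). Not NE.
(Budget, Plus): Velox can switch to Plus (18 → 19). Not NE.
(Budget, Premium): Velox can switch to Standard (4 → 12). Not NE.
(Standard, Budget): Velox can switch to Budget (8 → 20). Not NE.
(Standard, Standard): Turo can switch to Budget (8 → 10). Not NE.
(Standard, Plus): Velox can switch to Budget (10 → 18). Not NE.
(Standard, Premium): Velox can switch to Premium (12 → 13). Not NE.
(Plus, Budget): Velox can switch to Budget (13 → 20). Not NE.
(Plus, Standard): Velox can switch to Budget (12 → 14). Not NE.
(Plus, Plus): Turo can switch to Budget (6 → 16). Not NE.
(Plus, Premium): Velox can switch to Standard (11 → 12). Not NE.
(Premium, Premium): Velox gets 13, best alternative 12; Turo gets 18, best alternative 16. No profitable deviation — NE.
(The remaining 3 profiles each have a profitable deviation by the same check.)

The unique pure-strategy Nash equilibrium is (Premium, Premium).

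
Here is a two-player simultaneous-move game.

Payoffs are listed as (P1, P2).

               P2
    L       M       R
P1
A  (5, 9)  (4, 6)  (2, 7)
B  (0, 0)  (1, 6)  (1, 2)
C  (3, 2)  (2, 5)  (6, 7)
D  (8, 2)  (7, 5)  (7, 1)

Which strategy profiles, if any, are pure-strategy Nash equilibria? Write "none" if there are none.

(A, L): P1 can switch to D (5 → 8). Not NE.
(A, M): P1 can switch to D (4 → 7). Not NE.
(A, R): P1 can switch to C (2 → 6). Not NE.
(B, L): P1 can switch to A (0 → 5). Not NE.
(B, M): P1 can switch to A (1 → 4). Not NE.
(B, R): P1 can switch to A (1 → 2). Not NE.
(D, M): P1 gets 7, best alternative 4; P2 gets 5, best alternative 2. No profitable deviation — NE.
(The remaining 5 profiles each have a profitable deviation by the same check.)

(D, M)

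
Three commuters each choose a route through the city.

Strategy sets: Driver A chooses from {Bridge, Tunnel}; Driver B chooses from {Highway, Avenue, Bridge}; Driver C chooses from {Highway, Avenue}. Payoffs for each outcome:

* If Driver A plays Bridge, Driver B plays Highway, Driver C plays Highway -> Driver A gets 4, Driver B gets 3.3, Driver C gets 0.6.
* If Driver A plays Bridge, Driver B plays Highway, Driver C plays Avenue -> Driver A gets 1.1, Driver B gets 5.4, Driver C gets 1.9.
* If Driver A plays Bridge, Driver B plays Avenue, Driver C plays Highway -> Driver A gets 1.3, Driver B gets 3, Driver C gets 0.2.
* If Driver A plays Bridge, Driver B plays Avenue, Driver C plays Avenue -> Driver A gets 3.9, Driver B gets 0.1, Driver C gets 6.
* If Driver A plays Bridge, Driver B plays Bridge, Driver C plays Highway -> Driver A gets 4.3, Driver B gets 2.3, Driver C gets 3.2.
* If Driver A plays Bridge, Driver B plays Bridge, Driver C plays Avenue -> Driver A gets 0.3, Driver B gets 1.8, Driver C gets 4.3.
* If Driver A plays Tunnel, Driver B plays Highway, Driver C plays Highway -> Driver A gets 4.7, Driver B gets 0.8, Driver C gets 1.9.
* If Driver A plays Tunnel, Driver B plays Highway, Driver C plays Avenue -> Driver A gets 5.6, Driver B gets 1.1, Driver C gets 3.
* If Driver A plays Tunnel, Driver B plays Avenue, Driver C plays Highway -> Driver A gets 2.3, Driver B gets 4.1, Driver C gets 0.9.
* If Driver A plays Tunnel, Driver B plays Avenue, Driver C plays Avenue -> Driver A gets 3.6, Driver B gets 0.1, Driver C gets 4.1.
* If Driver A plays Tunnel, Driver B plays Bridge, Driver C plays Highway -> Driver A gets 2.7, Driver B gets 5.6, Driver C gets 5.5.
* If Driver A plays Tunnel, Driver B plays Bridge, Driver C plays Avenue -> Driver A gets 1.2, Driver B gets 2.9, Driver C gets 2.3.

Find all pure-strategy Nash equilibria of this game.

There is no pure-strategy Nash equilibrium.

Mark each player's best response to every combination of opponents' strategies; a profile where every player is best-responding is a pure Nash equilibrium.
Driver A against (Highway, Highway): payoffs 4, 4.7 → best response Tunnel.
Driver A against (Highway, Avenue): payoffs 1.1, 5.6 → best response Tunnel.
Driver A against (Avenue, Highway): payoffs 1.3, 2.3 → best response Tunnel.
Driver A against (Avenue, Avenue): payoffs 3.9, 3.6 → best response Bridge.
Driver A against (Bridge, Highway): payoffs 4.3, 2.7 → best response Bridge.
Driver A against (Bridge, Avenue): payoffs 0.3, 1.2 → best response Tunnel.
Driver B against (Bridge, Highway): payoffs 3.3, 3, 2.3 → best response Highway.
Driver B against (Bridge, Avenue): payoffs 5.4, 0.1, 1.8 → best response Highway.
Driver B against (Tunnel, Highway): payoffs 0.8, 4.1, 5.6 → best response Bridge.
Driver B against (Tunnel, Avenue): payoffs 1.1, 0.1, 2.9 → best response Bridge.
Driver C against (Bridge, Highway): payoffs 0.6, 1.9 → best response Avenue.
Driver C against (Bridge, Avenue): payoffs 0.2, 6 → best response Avenue.
Driver C against (Bridge, Bridge): payoffs 3.2, 4.3 → best response Avenue.
Driver C against (Tunnel, Highway): payoffs 1.9, 3 → best response Avenue.
Driver C against (Tunnel, Avenue): payoffs 0.9, 4.1 → best response Avenue.
Driver C against (Tunnel, Bridge): payoffs 5.5, 2.3 → best response Highway.
No profile is a mutual best response for all players.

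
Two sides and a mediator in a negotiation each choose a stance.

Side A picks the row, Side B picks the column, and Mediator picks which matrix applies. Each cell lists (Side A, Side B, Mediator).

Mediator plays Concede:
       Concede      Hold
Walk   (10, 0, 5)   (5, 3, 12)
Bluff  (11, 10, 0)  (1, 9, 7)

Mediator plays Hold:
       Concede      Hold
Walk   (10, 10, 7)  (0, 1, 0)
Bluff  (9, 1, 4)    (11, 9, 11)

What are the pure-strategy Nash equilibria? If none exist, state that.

The pure Nash equilibria are (Walk, Concede, Hold) and (Walk, Hold, Concede) and (Bluff, Hold, Hold).

Mark each player's best response to every combination of opponents' strategies; a profile where every player is best-responding is a pure Nash equilibrium.
Side A against (Concede, Concede): payoffs 10, 11 → best response Bluff.
Side A against (Concede, Hold): payoffs 10, 9 → best response Walk.
Side A against (Hold, Concede): payoffs 5, 1 → best response Walk.
Side A against (Hold, Hold): payoffs 0, 11 → best response Bluff.
Side B against (Walk, Concede): payoffs 0, 3 → best response Hold.
Side B against (Walk, Hold): payoffs 10, 1 → best response Concede.
Side B against (Bluff, Concede): payoffs 10, 9 → best response Concede.
Side B against (Bluff, Hold): payoffs 1, 9 → best response Hold.
Mediator against (Walk, Concede): payoffs 5, 7 → best response Hold.
Mediator against (Walk, Hold): payoffs 12, 0 → best response Concede.
Mediator against (Bluff, Concede): payoffs 0, 4 → best response Hold.
Mediator against (Bluff, Hold): payoffs 7, 11 → best response Hold.
Mutual best responses: (Walk, Concede, Hold); (Walk, Hold, Concede); (Bluff, Hold, Hold).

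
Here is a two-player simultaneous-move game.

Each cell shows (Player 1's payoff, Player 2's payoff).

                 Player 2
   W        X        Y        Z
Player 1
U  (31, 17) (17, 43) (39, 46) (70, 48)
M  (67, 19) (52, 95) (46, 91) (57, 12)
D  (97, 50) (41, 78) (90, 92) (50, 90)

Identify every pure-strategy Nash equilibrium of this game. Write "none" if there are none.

The pure Nash equilibria are (U, Z), (M, X), (D, Y).

Player 1 against W: payoffs 31, 67, 97 → best response D.
Player 1 against X: payoffs 17, 52, 41 → best response M.
Player 1 against Y: payoffs 39, 46, 90 → best response D.
Player 1 against Z: payoffs 70, 57, 50 → best response U.
Player 2 against U: payoffs 17, 43, 46, 48 → best response Z.
Player 2 against M: payoffs 19, 95, 91, 12 → best response X.
Player 2 against D: payoffs 50, 78, 92, 90 → best response Y.
Mutual best responses: (U, Z); (M, X); (D, Y).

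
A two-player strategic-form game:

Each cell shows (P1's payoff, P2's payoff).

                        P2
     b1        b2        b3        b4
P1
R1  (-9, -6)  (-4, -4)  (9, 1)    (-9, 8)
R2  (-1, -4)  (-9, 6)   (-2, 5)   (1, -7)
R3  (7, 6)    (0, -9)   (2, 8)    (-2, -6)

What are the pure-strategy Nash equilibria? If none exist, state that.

Mark each player's best response to every combination of opponents' strategies; a profile where every player is best-responding is a pure Nash equilibrium.
P1 against b1: payoffs -9, -1, 7 → best response R3.
P1 against b2: payoffs -4, -9, 0 → best response R3.
P1 against b3: payoffs 9, -2, 2 → best response R1.
P1 against b4: payoffs -9, 1, -2 → best response R2.
P2 against R1: payoffs -6, -4, 1, 8 → best response b4.
P2 against R2: payoffs -4, 6, 5, -7 → best response b2.
P2 against R3: payoffs 6, -9, 8, -6 → best response b3.
No profile is a mutual best response for all players.

No pure-strategy Nash equilibrium.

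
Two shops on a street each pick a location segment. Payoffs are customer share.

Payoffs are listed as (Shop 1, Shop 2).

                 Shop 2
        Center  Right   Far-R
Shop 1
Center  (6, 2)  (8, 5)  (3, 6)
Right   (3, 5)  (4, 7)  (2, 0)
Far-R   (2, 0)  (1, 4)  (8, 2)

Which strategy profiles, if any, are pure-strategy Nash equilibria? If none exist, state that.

This game has no pure Nash equilibrium.

For each strategy profile, look for a profitable unilateral deviation.
(Center, Center): Shop 2 can switch to Right (2 → 5). Not NE.
(Center, Right): Shop 2 can switch to Far-R (5 → 6). Not NE.
(Center, Far-R): Shop 1 can switch to Far-R (3 → 8). Not NE.
(Right, Center): Shop 1 can switch to Center (3 → 6). Not NE.
(Right, Right): Shop 1 can switch to Center (4 → 8). Not NE.
(Right, Far-R): Shop 1 can switch to Center (2 → 3). Not NE.
(The remaining 3 profiles each have a profitable deviation by the same check.)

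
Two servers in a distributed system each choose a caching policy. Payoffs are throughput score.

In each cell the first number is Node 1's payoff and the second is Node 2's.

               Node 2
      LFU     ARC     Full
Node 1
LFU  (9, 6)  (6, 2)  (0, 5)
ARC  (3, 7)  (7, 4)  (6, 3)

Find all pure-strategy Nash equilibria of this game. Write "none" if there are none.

The unique pure-strategy Nash equilibrium is (LFU, LFU).

Node 1 against LFU: payoffs 9, 3 → best response LFU.
Node 1 against ARC: payoffs 6, 7 → best response ARC.
Node 1 against Full: payoffs 0, 6 → best response ARC.
Node 2 against LFU: payoffs 6, 2, 5 → best response LFU.
Node 2 against ARC: payoffs 7, 4, 3 → best response LFU.
Mutual best responses: (LFU, LFU).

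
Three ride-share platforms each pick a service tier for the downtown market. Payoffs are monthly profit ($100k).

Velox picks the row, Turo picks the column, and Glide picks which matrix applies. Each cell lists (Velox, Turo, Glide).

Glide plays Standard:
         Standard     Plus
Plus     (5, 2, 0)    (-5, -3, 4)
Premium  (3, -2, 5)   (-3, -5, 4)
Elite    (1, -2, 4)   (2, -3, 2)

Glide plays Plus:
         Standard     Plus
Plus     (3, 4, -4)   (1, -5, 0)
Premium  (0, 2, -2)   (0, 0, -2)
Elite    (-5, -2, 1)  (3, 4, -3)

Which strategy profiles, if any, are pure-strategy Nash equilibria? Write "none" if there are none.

(Plus, Standard, Standard): Velox gets 5, best alternative 3; Turo gets 2, best alternative -3; Glide gets 0, best alternative -4. No profitable deviation — NE.
(Plus, Standard, Plus): Glide can switch to Standard (-4 → 0). Not NE.
(Plus, Plus, Standard): Velox can switch to Premium (-5 → -3). Not NE.
(Plus, Plus, Plus): Velox can switch to Elite (1 → 3). Not NE.
(Premium, Standard, Standard): Velox can switch to Plus (3 → 5). Not NE.
(Premium, Standard, Plus): Velox can switch to Plus (0 → 3). Not NE.
(Premium, Plus, Standard): Velox can switch to Elite (-3 → 2). Not NE.
(The remaining 5 profiles each have a profitable deviation by the same check.)

Pure NE: (Plus, Standard, Standard)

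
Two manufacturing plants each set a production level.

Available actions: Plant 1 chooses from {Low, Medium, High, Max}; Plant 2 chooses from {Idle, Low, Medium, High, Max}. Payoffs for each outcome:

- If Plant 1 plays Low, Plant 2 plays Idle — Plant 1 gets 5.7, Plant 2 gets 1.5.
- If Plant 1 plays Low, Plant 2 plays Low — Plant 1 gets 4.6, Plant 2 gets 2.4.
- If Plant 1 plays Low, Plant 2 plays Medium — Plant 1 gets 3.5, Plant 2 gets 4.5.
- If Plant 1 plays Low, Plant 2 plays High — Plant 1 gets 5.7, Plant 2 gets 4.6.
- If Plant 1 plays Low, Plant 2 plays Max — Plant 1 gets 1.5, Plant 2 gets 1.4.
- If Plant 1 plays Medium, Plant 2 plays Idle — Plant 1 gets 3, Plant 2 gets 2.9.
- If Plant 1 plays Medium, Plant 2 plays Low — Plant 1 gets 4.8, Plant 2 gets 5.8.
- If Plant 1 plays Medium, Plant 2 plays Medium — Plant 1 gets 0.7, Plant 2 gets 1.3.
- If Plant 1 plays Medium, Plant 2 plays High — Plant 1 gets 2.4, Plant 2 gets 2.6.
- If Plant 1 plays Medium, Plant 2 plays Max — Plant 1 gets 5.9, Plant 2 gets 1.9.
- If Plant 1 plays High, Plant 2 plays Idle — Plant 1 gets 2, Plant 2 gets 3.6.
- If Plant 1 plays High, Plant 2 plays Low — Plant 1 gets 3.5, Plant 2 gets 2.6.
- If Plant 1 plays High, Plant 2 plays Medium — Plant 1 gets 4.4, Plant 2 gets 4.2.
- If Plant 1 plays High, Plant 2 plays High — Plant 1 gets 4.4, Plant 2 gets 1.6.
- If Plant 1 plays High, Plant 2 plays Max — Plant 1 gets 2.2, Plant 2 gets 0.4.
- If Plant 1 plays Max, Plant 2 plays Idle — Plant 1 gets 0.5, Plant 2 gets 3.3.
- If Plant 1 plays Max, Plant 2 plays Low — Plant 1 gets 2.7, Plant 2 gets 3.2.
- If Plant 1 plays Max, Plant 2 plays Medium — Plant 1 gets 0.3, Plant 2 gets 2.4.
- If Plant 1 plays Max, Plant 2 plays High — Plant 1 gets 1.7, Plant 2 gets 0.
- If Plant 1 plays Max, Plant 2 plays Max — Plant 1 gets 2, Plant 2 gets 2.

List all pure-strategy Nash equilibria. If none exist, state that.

Pure-strategy Nash equilibria: (Low, High), (Medium, Low), (High, Medium)

Plant 1 against Idle: payoffs 5.7, 3, 2, 0.5 → best response Low.
Plant 1 against Low: payoffs 4.6, 4.8, 3.5, 2.7 → best response Medium.
Plant 1 against Medium: payoffs 3.5, 0.7, 4.4, 0.3 → best response High.
Plant 1 against High: payoffs 5.7, 2.4, 4.4, 1.7 → best response Low.
Plant 1 against Max: payoffs 1.5, 5.9, 2.2, 2 → best response Medium.
Plant 2 against Low: payoffs 1.5, 2.4, 4.5, 4.6, 1.4 → best response High.
Plant 2 against Medium: payoffs 2.9, 5.8, 1.3, 2.6, 1.9 → best response Low.
Plant 2 against High: payoffs 3.6, 2.6, 4.2, 1.6, 0.4 → best response Medium.
Plant 2 against Max: payoffs 3.3, 3.2, 2.4, 0, 2 → best response Idle.
Mutual best responses: (Low, High); (Medium, Low); (High, Medium).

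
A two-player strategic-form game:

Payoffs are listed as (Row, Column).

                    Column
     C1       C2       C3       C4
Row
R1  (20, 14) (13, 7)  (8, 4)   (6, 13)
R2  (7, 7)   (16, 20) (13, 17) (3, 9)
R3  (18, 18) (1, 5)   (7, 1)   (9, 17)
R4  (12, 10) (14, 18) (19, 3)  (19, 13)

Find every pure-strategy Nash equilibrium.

(R1, C1), (R2, C2)

(R1, C1): Row gets 20, best alternative 18; Column gets 14, best alternative 13. No profitable deviation — NE.
(R1, C2): Row can switch to R2 (13 → 16). Not NE.
(R1, C3): Row can switch to R2 (8 → 13). Not NE.
(R1, C4): Row can switch to R3 (6 → 9). Not NE.
(R2, C1): Row can switch to R1 (7 → 20). Not NE.
(R2, C2): Row gets 16, best alternative 14; Column gets 20, best alternative 17. No profitable deviation — NE.
(R2, C3): Row can switch to R4 (13 → 19). Not NE.
(R2, C4): Row can switch to R1 (3 → 6). Not NE.
(R3, C1): Row can switch to R1 (18 → 20). Not NE.
(R3, C2): Row can switch to R1 (1 → 13). Not NE.
(The remaining 6 profiles each have a profitable deviation by the same check.)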